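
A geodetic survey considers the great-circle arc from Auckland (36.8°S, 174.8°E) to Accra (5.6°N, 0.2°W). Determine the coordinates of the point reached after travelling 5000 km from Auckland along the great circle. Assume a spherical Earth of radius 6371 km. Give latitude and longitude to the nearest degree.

Write both endpoints as unit vectors p₁, p₂ with components (cos φ cos λ, cos φ sin λ, sin φ).
The central angle between the endpoints is δ = arccos(p₁·p₂) ≈ 2.591 rad (148.5°). The total great-circle distance is δ·R ≈ 2.591 × 6371 ≈ 16509 km, so the target fraction is f = 5000/16509 ≈ 0.303.
Interpolate at f ≈ 0.303 with slerp weights a = sin((1−f)δ)/sin δ ≈ 1.859, b = sin(fδ)/sin δ ≈ 1.351.
p = a·p₁ + b·p₂ ≈ (-0.138, 0.130, -0.982); φ = arcsin(p_z) ≈ -79.07°, λ = atan2(p_y, p_x) ≈ 136.63°.

≈ 79°S, 137°E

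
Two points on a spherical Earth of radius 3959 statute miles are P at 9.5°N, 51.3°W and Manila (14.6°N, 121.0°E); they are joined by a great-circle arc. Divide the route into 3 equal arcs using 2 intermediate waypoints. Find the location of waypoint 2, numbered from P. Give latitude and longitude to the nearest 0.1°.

≈ 61.3°N, 90.6°E

The haversine formula gives a central angle δ ≈ 2.700 rad (154.7°) between the endpoints.
Interpolate at f = 2/3 with slerp weights a = sin((1−f)δ)/sin δ ≈ 1.834, b = sin(fδ)/sin δ ≈ 2.280.
p = a·p₁ + b·p₂ ≈ (-0.005, 0.479, 0.878); φ = arcsin(p_z) ≈ 61.35°, λ = atan2(p_y, p_x) ≈ 90.63°.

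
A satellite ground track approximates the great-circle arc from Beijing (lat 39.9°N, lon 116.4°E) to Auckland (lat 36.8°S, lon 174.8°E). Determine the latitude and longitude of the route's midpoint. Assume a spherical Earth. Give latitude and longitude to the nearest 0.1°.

Write both endpoints as unit vectors p₁, p₂ with components (cos φ cos λ, cos φ sin λ, sin φ).
The central angle between the endpoints is δ = arccos(p₁·p₂) ≈ 1.633 rad (93.6°).
Interpolate at f = 1/2 with slerp weights a = sin((1−f)δ)/sin δ ≈ 0.730, b = sin(fδ)/sin δ ≈ 0.730.
p = a·p₁ + b·p₂ ≈ (-0.831, 0.555, 0.031); φ = arcsin(p_z) ≈ 1.78°, λ = atan2(p_y, p_x) ≈ 146.29°.

≈ lat 1.8°N, lon 146.3°E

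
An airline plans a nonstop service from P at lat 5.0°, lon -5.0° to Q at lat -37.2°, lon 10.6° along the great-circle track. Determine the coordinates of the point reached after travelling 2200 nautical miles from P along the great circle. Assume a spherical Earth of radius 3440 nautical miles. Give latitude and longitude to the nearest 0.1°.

Write both endpoints as unit vectors p₁, p₂ with components (cos φ cos λ, cos φ sin λ, sin φ).
The central angle between the endpoints is δ = arccos(p₁·p₂) ≈ 0.779 rad (44.6°). The total great-circle distance is δ·R ≈ 0.779 × 3440 ≈ 2680 nmi, so the target fraction is f = 2200/2680 ≈ 0.821.
Interpolate at f ≈ 0.821 with slerp weights a = sin((1−f)δ)/sin δ ≈ 0.198, b = sin(fδ)/sin δ ≈ 0.849.
p = a·p₁ + b·p₂ ≈ (0.861, 0.107, -0.496); φ = arcsin(p_z) ≈ -29.76°, λ = atan2(p_y, p_x) ≈ 7.10°.

≈ lat -29.8°, lon 7.1°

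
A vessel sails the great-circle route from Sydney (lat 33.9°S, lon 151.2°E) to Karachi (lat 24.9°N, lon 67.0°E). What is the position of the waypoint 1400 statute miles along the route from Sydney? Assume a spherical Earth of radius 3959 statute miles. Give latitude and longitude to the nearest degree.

Convert each endpoint to a unit vector on the sphere (x = cos φ cos λ, y = cos φ sin λ, z = sin φ).
The central angle between the endpoints is δ = arccos(p₁·p₂) ≈ 1.730 rad (99.1°). The total great-circle distance is δ·R ≈ 1.730 × 3959 ≈ 6850 mi, so the target fraction is f = 1400/6850 ≈ 0.204.
Interpolate at f ≈ 0.204 with slerp weights a = sin((1−f)δ)/sin δ ≈ 0.994, b = sin(fδ)/sin δ ≈ 0.351.
p = a·p₁ + b·p₂ ≈ (-0.599, 0.690, -0.407); φ = arcsin(p_z) ≈ -23.99°, λ = atan2(p_y, p_x) ≈ 130.93°.

≈ lat 24°S, lon 131°E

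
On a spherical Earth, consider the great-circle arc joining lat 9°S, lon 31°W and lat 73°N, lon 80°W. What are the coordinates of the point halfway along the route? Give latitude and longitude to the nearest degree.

Write both endpoints as unit vectors p₁, p₂ with components (cos φ cos λ, cos φ sin λ, sin φ).
The central angle between the endpoints is δ = arccos(p₁·p₂) ≈ 1.531 rad (87.7°).
Interpolate at f = 1/2 with slerp weights a = sin((1−f)δ)/sin δ ≈ 0.693, b = sin(fδ)/sin δ ≈ 0.693.
p = a·p₁ + b·p₂ ≈ (0.622, -0.552, 0.555); φ = arcsin(p_z) ≈ 33.69°, λ = atan2(p_y, p_x) ≈ -41.60°.

≈ lat 34°N, lon 42°W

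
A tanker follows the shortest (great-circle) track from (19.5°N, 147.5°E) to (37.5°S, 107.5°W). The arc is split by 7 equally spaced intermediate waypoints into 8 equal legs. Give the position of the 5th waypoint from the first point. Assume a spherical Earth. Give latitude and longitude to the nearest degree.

≈ (22°S, 154°W)

Convert each endpoint to a unit vector on the sphere (x = cos φ cos λ, y = cos φ sin λ, z = sin φ).
The central angle between the endpoints is δ = arccos(p₁·p₂) ≈ 1.979 rad (113.4°).
Interpolate at f = 5/8 with slerp weights a = sin((1−f)δ)/sin δ ≈ 0.736, b = sin(fδ)/sin δ ≈ 1.029.
p = a·p₁ + b·p₂ ≈ (-0.831, -0.406, -0.381); φ = arcsin(p_z) ≈ -22.38°, λ = atan2(p_y, p_x) ≈ -153.97°.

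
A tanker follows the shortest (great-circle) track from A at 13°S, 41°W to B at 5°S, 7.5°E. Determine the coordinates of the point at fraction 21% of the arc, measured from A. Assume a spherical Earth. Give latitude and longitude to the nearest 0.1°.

Write both endpoints as unit vectors p₁, p₂ with components (cos φ cos λ, cos φ sin λ, sin φ).
The central angle between the endpoints is δ = arccos(p₁·p₂) ≈ 0.846 rad (48.5°).
Interpolate at f = 0.21 with slerp weights a = sin((1−f)δ)/sin δ ≈ 0.828, b = sin(fδ)/sin δ ≈ 0.236.
p = a·p₁ + b·p₂ ≈ (0.842, -0.498, -0.207); φ = arcsin(p_z) ≈ -11.93°, λ = atan2(p_y, p_x) ≈ -30.63°.

≈ 11.9°S, 30.6°W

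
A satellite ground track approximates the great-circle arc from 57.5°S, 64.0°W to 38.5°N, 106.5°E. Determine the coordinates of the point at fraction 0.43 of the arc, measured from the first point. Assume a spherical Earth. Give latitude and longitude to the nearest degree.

Convert each endpoint to a unit vector on the sphere (x = cos φ cos λ, y = cos φ sin λ, z = sin φ).
The central angle between the endpoints is δ = arccos(p₁·p₂) ≈ 2.793 rad (160.0°).
Interpolate at f = 0.43 with slerp weights a = sin((1−f)δ)/sin δ ≈ 2.925, b = sin(fδ)/sin δ ≈ 2.727.
p = a·p₁ + b·p₂ ≈ (0.083, 0.634, -0.769); φ = arcsin(p_z) ≈ -50.24°, λ = atan2(p_y, p_x) ≈ 82.58°.

≈ 50°S, 83°E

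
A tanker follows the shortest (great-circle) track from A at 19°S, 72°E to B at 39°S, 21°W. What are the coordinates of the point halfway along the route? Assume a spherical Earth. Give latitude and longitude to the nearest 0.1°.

Convert each endpoint to a unit vector on the sphere (x = cos φ cos λ, y = cos φ sin λ, z = sin φ).
The central angle between the endpoints is δ = arccos(p₁·p₂) ≈ 1.404 rad (80.4°).
Interpolate at f = 1/2 with slerp weights a = sin((1−f)δ)/sin δ ≈ 0.655, b = sin(fδ)/sin δ ≈ 0.655.
p = a·p₁ + b·p₂ ≈ (0.666, 0.406, -0.625); φ = arcsin(p_z) ≈ -38.70°, λ = atan2(p_y, p_x) ≈ 31.38°.

≈ 38.7°S, 31.4°E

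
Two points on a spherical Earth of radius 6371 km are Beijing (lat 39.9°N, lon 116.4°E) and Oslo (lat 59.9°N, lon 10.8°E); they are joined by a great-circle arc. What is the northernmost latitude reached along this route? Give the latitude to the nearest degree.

≈ 65°N

The great circle lies in the plane with unit normal n̂ = (p₁ × p₂)/|p₁ × p₂|.
Here n̂_z ≈ -0.415; the vertex latitude is φ_max = arccos|n̂_z| ≈ 65.5°.
Check via Clairaut: cos φ_max = |cos φ₁| · sin C = cos(39.9°)·sin(32.8°) ≈ 0.415, again giving ≈ 65.5°.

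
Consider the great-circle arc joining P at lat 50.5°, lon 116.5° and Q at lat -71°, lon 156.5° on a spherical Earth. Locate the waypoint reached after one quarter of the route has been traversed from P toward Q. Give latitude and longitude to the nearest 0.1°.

Convert each endpoint to a unit vector on the sphere (x = cos φ cos λ, y = cos φ sin λ, z = sin φ).
The central angle between the endpoints is δ = arccos(p₁·p₂) ≈ 2.178 rad (124.8°).
Interpolate at f = 1/4 with slerp weights a = sin((1−f)δ)/sin δ ≈ 1.216, b = sin(fδ)/sin δ ≈ 0.631.
p = a·p₁ + b·p₂ ≈ (-0.533, 0.774, 0.341); φ = arcsin(p_z) ≈ 19.96°, λ = atan2(p_y, p_x) ≈ 124.58°.

≈ lat 20.0°, lon 124.6°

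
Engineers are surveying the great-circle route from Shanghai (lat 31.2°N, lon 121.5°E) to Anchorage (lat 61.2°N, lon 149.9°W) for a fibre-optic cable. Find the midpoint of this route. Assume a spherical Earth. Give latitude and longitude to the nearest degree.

Convert each endpoint to a unit vector on the sphere (x = cos φ cos λ, y = cos φ sin λ, z = sin φ).
The central angle between the endpoints is δ = arccos(p₁·p₂) ≈ 1.088 rad (62.4°).
Interpolate at f = 1/2 with slerp weights a = sin((1−f)δ)/sin δ ≈ 0.584, b = sin(fδ)/sin δ ≈ 0.584.
p = a·p₁ + b·p₂ ≈ (-0.505, 0.285, 0.815); φ = arcsin(p_z) ≈ 54.57°, λ = atan2(p_y, p_x) ≈ 150.55°.

≈ lat 55°N, lon 151°E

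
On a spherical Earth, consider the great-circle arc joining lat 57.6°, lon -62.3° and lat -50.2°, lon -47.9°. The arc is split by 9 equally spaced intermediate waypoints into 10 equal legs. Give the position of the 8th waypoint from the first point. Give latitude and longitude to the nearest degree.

≈ lat -29°, lon -51°

Write both endpoints as unit vectors p₁, p₂ with components (cos φ cos λ, cos φ sin λ, sin φ).
The central angle between the endpoints is δ = arccos(p₁·p₂) ≈ 1.893 rad (108.4°).
Interpolate at f = 8/10 with slerp weights a = sin((1−f)δ)/sin δ ≈ 0.390, b = sin(fδ)/sin δ ≈ 1.052.
p = a·p₁ + b·p₂ ≈ (0.549, -0.685, -0.480); φ = arcsin(p_z) ≈ -28.66°, λ = atan2(p_y, p_x) ≈ -51.29°.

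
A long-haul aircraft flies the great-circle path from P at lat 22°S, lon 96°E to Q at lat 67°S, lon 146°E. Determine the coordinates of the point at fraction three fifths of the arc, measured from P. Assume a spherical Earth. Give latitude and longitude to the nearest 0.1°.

Write both endpoints as unit vectors p₁, p₂ with components (cos φ cos λ, cos φ sin λ, sin φ).
The central angle between the endpoints is δ = arccos(p₁·p₂) ≈ 0.955 rad (54.7°).
Interpolate at f = 3/5 with slerp weights a = sin((1−f)δ)/sin δ ≈ 0.457, b = sin(fδ)/sin δ ≈ 0.664.
p = a·p₁ + b·p₂ ≈ (-0.259, 0.566, -0.782); φ = arcsin(p_z) ≈ -51.48°, λ = atan2(p_y, p_x) ≈ 114.61°.

≈ lat 51.5°S, lon 114.6°E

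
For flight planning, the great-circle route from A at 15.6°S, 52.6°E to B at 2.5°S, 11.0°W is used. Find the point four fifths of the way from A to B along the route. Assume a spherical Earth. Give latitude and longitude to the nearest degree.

Write both endpoints as unit vectors p₁, p₂ with components (cos φ cos λ, cos φ sin λ, sin φ).
The central angle between the endpoints is δ = arccos(p₁·p₂) ≈ 1.116 rad (63.9°).
Interpolate at f = 4/5 with slerp weights a = sin((1−f)δ)/sin δ ≈ 0.246, b = sin(fδ)/sin δ ≈ 0.867.
p = a·p₁ + b·p₂ ≈ (0.994, 0.023, -0.104); φ = arcsin(p_z) ≈ -5.97°, λ = atan2(p_y, p_x) ≈ 1.34°.

≈ 6°S, 1°E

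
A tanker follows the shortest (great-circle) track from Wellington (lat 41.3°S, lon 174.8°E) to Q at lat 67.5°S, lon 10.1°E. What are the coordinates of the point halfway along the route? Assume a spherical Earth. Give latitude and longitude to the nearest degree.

The haversine formula gives a central angle δ ≈ 1.232 rad (70.6°) between the endpoints.
Interpolate at f = 1/2 with slerp weights a = sin((1−f)δ)/sin δ ≈ 0.613, b = sin(fδ)/sin δ ≈ 0.613.
p = a·p₁ + b·p₂ ≈ (-0.228, 0.083, -0.970); φ = arcsin(p_z) ≈ -75.99°, λ = atan2(p_y, p_x) ≈ 160.00°.

≈ lat 76°S, lon 160°E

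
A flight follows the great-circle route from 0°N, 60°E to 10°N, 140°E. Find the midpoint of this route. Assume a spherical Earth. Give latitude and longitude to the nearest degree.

≈ 7°N, 100°E

Write both endpoints as unit vectors p₁, p₂ with components (cos φ cos λ, cos φ sin λ, sin φ).
The central angle between the endpoints is δ = arccos(p₁·p₂) ≈ 1.399 rad (80.2°).
Interpolate at f = 1/2 with slerp weights a = sin((1−f)δ)/sin δ ≈ 0.653, b = sin(fδ)/sin δ ≈ 0.653.
p = a·p₁ + b·p₂ ≈ (-0.166, 0.980, 0.113); φ = arcsin(p_z) ≈ 6.52°, λ = atan2(p_y, p_x) ≈ 99.63°.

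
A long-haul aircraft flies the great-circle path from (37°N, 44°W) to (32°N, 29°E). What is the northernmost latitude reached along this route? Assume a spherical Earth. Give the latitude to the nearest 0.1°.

≈ 40.8°N

The great circle lies in the plane with unit normal n̂ = (p₁ × p₂)/|p₁ × p₂|.
Here n̂_z ≈ +0.757; the vertex latitude is φ_max = arccos|n̂_z| ≈ 40.8°.
Check via Clairaut: cos φ_max = |cos φ₁| · sin C = cos(37.0°)·sin(71.3°) ≈ 0.757, again giving ≈ 40.8°.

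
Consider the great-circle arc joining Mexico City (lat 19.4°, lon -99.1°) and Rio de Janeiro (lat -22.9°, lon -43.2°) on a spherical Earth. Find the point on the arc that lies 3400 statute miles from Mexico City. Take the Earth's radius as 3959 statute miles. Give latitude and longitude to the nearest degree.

Convert each endpoint to a unit vector on the sphere (x = cos φ cos λ, y = cos φ sin λ, z = sin φ).
The central angle between the endpoints is δ = arccos(p₁·p₂) ≈ 1.205 rad (69.0°). The total great-circle distance is δ·R ≈ 1.205 × 3959 ≈ 4770 mi, so the target fraction is f = 3400/4770 ≈ 0.713.
Interpolate at f ≈ 0.713 with slerp weights a = sin((1−f)δ)/sin δ ≈ 0.363, b = sin(fδ)/sin δ ≈ 0.811.
p = a·p₁ + b·p₂ ≈ (0.490, -0.850, -0.195); φ = arcsin(p_z) ≈ -11.24°, λ = atan2(p_y, p_x) ≈ -60.01°.

≈ lat -11°, lon -60°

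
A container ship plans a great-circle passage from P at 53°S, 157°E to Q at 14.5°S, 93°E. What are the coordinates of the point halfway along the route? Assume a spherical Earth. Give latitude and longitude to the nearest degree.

The haversine formula gives a central angle δ ≈ 1.098 rad (62.9°) between the endpoints.
Interpolate at f = 1/2 with slerp weights a = sin((1−f)δ)/sin δ ≈ 0.586, b = sin(fδ)/sin δ ≈ 0.586.
p = a·p₁ + b·p₂ ≈ (-0.354, 0.705, -0.615); φ = arcsin(p_z) ≈ -37.94°, λ = atan2(p_y, p_x) ≈ 116.70°.

≈ 38°S, 117°E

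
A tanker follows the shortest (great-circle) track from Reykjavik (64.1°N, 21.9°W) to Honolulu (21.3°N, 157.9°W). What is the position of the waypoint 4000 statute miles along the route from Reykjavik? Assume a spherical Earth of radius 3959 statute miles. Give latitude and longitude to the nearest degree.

≈ 49°N, 144°W

The haversine formula gives a central angle δ ≈ 1.537 rad (88.1°) between the endpoints. The total great-circle distance is δ·R ≈ 1.537 × 3959 ≈ 6084 mi, so the target fraction is f = 4000/6084 ≈ 0.657.
Interpolate at f ≈ 0.657 with slerp weights a = sin((1−f)δ)/sin δ ≈ 0.503, b = sin(fδ)/sin δ ≈ 0.848.
p = a·p₁ + b·p₂ ≈ (-0.528, -0.379, 0.760); φ = arcsin(p_z) ≈ 49.47°, λ = atan2(p_y, p_x) ≈ -144.32°.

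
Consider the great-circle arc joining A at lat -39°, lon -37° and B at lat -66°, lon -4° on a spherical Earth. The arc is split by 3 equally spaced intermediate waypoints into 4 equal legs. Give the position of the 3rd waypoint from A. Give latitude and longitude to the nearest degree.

≈ lat -60°, lon -17°

Write both endpoints as unit vectors p₁, p₂ with components (cos φ cos λ, cos φ sin λ, sin φ).
The central angle between the endpoints is δ = arccos(p₁·p₂) ≈ 0.573 rad (32.9°).
Interpolate at f = 3/4 with slerp weights a = sin((1−f)δ)/sin δ ≈ 0.263, b = sin(fδ)/sin δ ≈ 0.769.
p = a·p₁ + b·p₂ ≈ (0.475, -0.145, -0.868); φ = arcsin(p_z) ≈ -60.21°, λ = atan2(p_y, p_x) ≈ -16.96°.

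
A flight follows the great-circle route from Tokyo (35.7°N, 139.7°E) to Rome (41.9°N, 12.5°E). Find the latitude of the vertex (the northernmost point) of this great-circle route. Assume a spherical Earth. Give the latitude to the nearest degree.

≈ 61°N

The great circle lies in the plane with unit normal n̂ = (p₁ × p₂)/|p₁ × p₂|.
Here n̂_z ≈ -0.482; the vertex latitude is φ_max = arccos|n̂_z| ≈ 61.2°.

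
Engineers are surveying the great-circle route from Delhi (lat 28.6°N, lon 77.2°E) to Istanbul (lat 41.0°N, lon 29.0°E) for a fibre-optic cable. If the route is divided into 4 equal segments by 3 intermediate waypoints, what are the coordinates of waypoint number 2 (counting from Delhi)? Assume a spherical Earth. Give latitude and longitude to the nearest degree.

Convert each endpoint to a unit vector on the sphere (x = cos φ cos λ, y = cos φ sin λ, z = sin φ).
The central angle between the endpoints is δ = arccos(p₁·p₂) ≈ 0.714 rad (40.9°).
Interpolate at f = 2/4 with slerp weights a = sin((1−f)δ)/sin δ ≈ 0.534, b = sin(fδ)/sin δ ≈ 0.534.
p = a·p₁ + b·p₂ ≈ (0.456, 0.652, 0.606); φ = arcsin(p_z) ≈ 37.27°, λ = atan2(p_y, p_x) ≈ 55.03°.

≈ lat 37°N, lon 55°E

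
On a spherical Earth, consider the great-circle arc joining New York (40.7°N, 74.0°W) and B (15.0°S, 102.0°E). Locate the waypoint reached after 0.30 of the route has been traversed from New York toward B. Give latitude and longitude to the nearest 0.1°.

≈ (82.8°N, 12.1°W)

From cos δ = sin φ₁ sin φ₂ + cos φ₁ cos φ₂ cos Δλ, the central angle is δ ≈ 2.689 rad (154.1°).
Interpolate at f = 0.30 with slerp weights a = sin((1−f)δ)/sin δ ≈ 2.177, b = sin(fδ)/sin δ ≈ 1.651.
p = a·p₁ + b·p₂ ≈ (0.123, -0.026, 0.992); φ = arcsin(p_z) ≈ 82.76°, λ = atan2(p_y, p_x) ≈ -12.09°.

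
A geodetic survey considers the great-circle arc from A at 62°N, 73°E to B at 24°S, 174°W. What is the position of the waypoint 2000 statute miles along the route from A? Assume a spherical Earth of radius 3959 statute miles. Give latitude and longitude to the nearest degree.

≈ 54°N, 127°E

Convert each endpoint to a unit vector on the sphere (x = cos φ cos λ, y = cos φ sin λ, z = sin φ).
The central angle between the endpoints is δ = arccos(p₁·p₂) ≈ 2.126 rad (121.8°). The total great-circle distance is δ·R ≈ 2.126 × 3959 ≈ 8415 mi, so the target fraction is f = 2000/8415 ≈ 0.238.
Interpolate at f ≈ 0.238 with slerp weights a = sin((1−f)δ)/sin δ ≈ 1.175, b = sin(fδ)/sin δ ≈ 0.569.
p = a·p₁ + b·p₂ ≈ (-0.356, 0.473, 0.806); φ = arcsin(p_z) ≈ 53.69°, λ = atan2(p_y, p_x) ≈ 126.96°.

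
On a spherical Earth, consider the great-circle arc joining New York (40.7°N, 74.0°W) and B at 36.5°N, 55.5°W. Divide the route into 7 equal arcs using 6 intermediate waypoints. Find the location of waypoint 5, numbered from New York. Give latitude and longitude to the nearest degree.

≈ 38°N, 61°W

From cos δ = sin φ₁ sin φ₂ + cos φ₁ cos φ₂ cos Δλ, the central angle is δ ≈ 0.262 rad (15.0°).
Interpolate at f = 5/7 with slerp weights a = sin((1−f)δ)/sin δ ≈ 0.289, b = sin(fδ)/sin δ ≈ 0.718.
p = a·p₁ + b·p₂ ≈ (0.387, -0.686, 0.616); φ = arcsin(p_z) ≈ 37.99°, λ = atan2(p_y, p_x) ≈ -60.56°.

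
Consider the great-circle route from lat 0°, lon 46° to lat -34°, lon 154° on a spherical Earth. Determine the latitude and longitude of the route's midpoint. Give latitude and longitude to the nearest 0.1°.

The haversine formula gives a central angle δ ≈ 1.830 rad (104.8°) between the endpoints.
Interpolate at f = 1/2 with slerp weights a = sin((1−f)δ)/sin δ ≈ 0.820, b = sin(fδ)/sin δ ≈ 0.820.
p = a·p₁ + b·p₂ ≈ (-0.041, 0.888, -0.458); φ = arcsin(p_z) ≈ -27.29°, λ = atan2(p_y, p_x) ≈ 92.67°.

≈ lat -27.3°, lon 92.7°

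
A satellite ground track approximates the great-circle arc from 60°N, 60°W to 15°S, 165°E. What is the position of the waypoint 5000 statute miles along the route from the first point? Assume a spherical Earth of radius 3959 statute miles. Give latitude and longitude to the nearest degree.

≈ 32°N, 172°W

The haversine formula gives a central angle δ ≈ 2.172 rad (124.4°) between the endpoints. The total great-circle distance is δ·R ≈ 2.172 × 3959 ≈ 8599 mi, so the target fraction is f = 5000/8599 ≈ 0.581.
Interpolate at f ≈ 0.581 with slerp weights a = sin((1−f)δ)/sin δ ≈ 0.957, b = sin(fδ)/sin δ ≈ 1.156.
p = a·p₁ + b·p₂ ≈ (-0.839, -0.125, 0.529); φ = arcsin(p_z) ≈ 31.97°, λ = atan2(p_y, p_x) ≈ -171.50°.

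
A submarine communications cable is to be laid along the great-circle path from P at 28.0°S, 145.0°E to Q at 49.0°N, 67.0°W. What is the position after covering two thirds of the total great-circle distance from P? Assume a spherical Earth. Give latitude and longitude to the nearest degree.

≈ 47°N, 144°W

The haversine formula gives a central angle δ ≈ 2.578 rad (147.7°) between the endpoints.
Interpolate at f = 2/3 with slerp weights a = sin((1−f)δ)/sin δ ≈ 1.419, b = sin(fδ)/sin δ ≈ 1.853.
p = a·p₁ + b·p₂ ≈ (-0.551, -0.400, 0.732); φ = arcsin(p_z) ≈ 47.06°, λ = atan2(p_y, p_x) ≈ -144.02°.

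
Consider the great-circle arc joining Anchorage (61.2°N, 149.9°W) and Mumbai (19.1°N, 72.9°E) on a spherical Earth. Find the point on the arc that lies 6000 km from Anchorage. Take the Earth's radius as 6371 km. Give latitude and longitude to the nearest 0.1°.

≈ (54.5°N, 93.6°E)

Convert each endpoint to a unit vector on the sphere (x = cos φ cos λ, y = cos φ sin λ, z = sin φ).
The central angle between the endpoints is δ = arccos(p₁·p₂) ≈ 1.618 rad (92.7°). The total great-circle distance is δ·R ≈ 1.618 × 6371 ≈ 10309 km, so the target fraction is f = 6000/10309 ≈ 0.582.
Interpolate at f ≈ 0.582 with slerp weights a = sin((1−f)δ)/sin δ ≈ 0.627, b = sin(fδ)/sin δ ≈ 0.810.
p = a·p₁ + b·p₂ ≈ (-0.036, 0.580, 0.814); φ = arcsin(p_z) ≈ 54.49°, λ = atan2(p_y, p_x) ≈ 93.58°.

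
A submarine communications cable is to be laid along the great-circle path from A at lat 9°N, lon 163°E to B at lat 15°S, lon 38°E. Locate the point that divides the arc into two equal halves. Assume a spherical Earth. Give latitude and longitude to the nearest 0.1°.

From cos δ = sin φ₁ sin φ₂ + cos φ₁ cos φ₂ cos Δλ, the central angle is δ ≈ 2.199 rad (126.0°).
Interpolate at f = 1/2 with slerp weights a = sin((1−f)δ)/sin δ ≈ 1.101, b = sin(fδ)/sin δ ≈ 1.101.
p = a·p₁ + b·p₂ ≈ (-0.202, 0.973, -0.113); φ = arcsin(p_z) ≈ -6.47°, λ = atan2(p_y, p_x) ≈ 101.73°.

≈ lat 6.5°S, lon 101.7°E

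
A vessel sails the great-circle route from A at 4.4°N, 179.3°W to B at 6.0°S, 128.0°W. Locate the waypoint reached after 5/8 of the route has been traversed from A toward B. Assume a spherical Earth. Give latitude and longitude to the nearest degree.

Write both endpoints as unit vectors p₁, p₂ with components (cos φ cos λ, cos φ sin λ, sin φ).
The central angle between the endpoints is δ = arccos(p₁·p₂) ≈ 0.912 rad (52.3°).
Interpolate at f = 5/8 with slerp weights a = sin((1−f)δ)/sin δ ≈ 0.424, b = sin(fδ)/sin δ ≈ 0.682.
p = a·p₁ + b·p₂ ≈ (-0.841, -0.540, -0.039); φ = arcsin(p_z) ≈ -2.22°, λ = atan2(p_y, p_x) ≈ -147.29°.

≈ 2°S, 147°W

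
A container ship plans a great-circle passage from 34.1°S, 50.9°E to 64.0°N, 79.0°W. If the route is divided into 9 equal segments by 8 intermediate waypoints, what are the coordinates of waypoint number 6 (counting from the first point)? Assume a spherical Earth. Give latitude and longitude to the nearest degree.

≈ 47°N, 4°E

Convert each endpoint to a unit vector on the sphere (x = cos φ cos λ, y = cos φ sin λ, z = sin φ).
The central angle between the endpoints is δ = arccos(p₁·p₂) ≈ 2.399 rad (137.5°).
Interpolate at f = 6/9 with slerp weights a = sin((1−f)δ)/sin δ ≈ 1.061, b = sin(fδ)/sin δ ≈ 1.478.
p = a·p₁ + b·p₂ ≈ (0.678, 0.045, 0.734); φ = arcsin(p_z) ≈ 47.23°, λ = atan2(p_y, p_x) ≈ 3.83°.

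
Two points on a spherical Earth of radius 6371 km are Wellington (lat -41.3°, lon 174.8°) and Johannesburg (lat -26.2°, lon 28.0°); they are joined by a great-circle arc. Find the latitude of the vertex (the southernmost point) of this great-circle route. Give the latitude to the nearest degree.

≈ -67°

The great circle lies in the plane with unit normal n̂ = (p₁ × p₂)/|p₁ × p₂|.
Here n̂_z ≈ -0.384; the vertex latitude is φ_max = arccos|n̂_z| ≈ 67.4°.
Check via Clairaut: cos φ_max = |cos φ₁| · sin C = cos(41.3°)·sin(149.3°) ≈ 0.384, again giving ≈ 67.4°.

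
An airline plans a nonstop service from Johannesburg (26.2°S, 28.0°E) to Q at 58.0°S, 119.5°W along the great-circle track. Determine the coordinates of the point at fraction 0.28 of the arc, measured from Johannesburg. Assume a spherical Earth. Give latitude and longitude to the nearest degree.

≈ 50°S, 17°E

The haversine formula gives a central angle δ ≈ 1.597 rad (91.5°) between the endpoints.
Interpolate at f = 0.28 with slerp weights a = sin((1−f)δ)/sin δ ≈ 0.913, b = sin(fδ)/sin δ ≈ 0.433.
p = a·p₁ + b·p₂ ≈ (0.611, 0.185, -0.770); φ = arcsin(p_z) ≈ -50.36°, λ = atan2(p_y, p_x) ≈ 16.87°.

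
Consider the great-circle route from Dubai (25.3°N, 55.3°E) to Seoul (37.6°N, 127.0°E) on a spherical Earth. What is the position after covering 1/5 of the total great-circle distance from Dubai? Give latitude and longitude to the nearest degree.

≈ 31°N, 68°E

Convert each endpoint to a unit vector on the sphere (x = cos φ cos λ, y = cos φ sin λ, z = sin φ).
The central angle between the endpoints is δ = arccos(p₁·p₂) ≈ 1.064 rad (60.9°).
Interpolate at f = 1/5 with slerp weights a = sin((1−f)δ)/sin δ ≈ 0.860, b = sin(fδ)/sin δ ≈ 0.242.
p = a·p₁ + b·p₂ ≈ (0.328, 0.792, 0.515); φ = arcsin(p_z) ≈ 30.99°, λ = atan2(p_y, p_x) ≈ 67.54°.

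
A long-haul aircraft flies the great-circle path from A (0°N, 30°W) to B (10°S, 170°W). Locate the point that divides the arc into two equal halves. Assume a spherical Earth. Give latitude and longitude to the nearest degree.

Write both endpoints as unit vectors p₁, p₂ with components (cos φ cos λ, cos φ sin λ, sin φ).
The central angle between the endpoints is δ = arccos(p₁·p₂) ≈ 2.426 rad (139.0°).
Interpolate at f = 1/2 with slerp weights a = sin((1−f)δ)/sin δ ≈ 1.427, b = sin(fδ)/sin δ ≈ 1.427.
p = a·p₁ + b·p₂ ≈ (-0.148, -0.957, -0.248); φ = arcsin(p_z) ≈ -14.35°, λ = atan2(p_y, p_x) ≈ -98.80°.

≈ (14°S, 99°W)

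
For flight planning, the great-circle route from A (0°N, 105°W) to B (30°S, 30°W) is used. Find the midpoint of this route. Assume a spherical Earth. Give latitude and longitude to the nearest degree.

≈ (19°S, 71°W)

Write both endpoints as unit vectors p₁, p₂ with components (cos φ cos λ, cos φ sin λ, sin φ).
The central angle between the endpoints is δ = arccos(p₁·p₂) ≈ 1.345 rad (77.0°).
Interpolate at f = 1/2 with slerp weights a = sin((1−f)δ)/sin δ ≈ 0.639, b = sin(fδ)/sin δ ≈ 0.639.
p = a·p₁ + b·p₂ ≈ (0.314, -0.894, -0.320); φ = arcsin(p_z) ≈ -18.64°, λ = atan2(p_y, p_x) ≈ -70.65°.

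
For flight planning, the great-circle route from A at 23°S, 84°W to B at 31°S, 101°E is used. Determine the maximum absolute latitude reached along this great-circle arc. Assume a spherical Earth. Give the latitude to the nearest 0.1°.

≈ 85.1°S

The great circle lies in the plane with unit normal n̂ = (p₁ × p₂)/|p₁ × p₂|.
Here n̂_z ≈ -0.085; the vertex latitude is φ_max = arccos|n̂_z| ≈ 85.1°.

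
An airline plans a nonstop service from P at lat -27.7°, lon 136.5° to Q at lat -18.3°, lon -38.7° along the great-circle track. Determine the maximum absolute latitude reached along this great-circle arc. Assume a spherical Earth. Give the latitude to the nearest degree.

The great circle lies in the plane with unit normal n̂ = (p₁ × p₂)/|p₁ × p₂|.
Here n̂_z ≈ -0.097; the vertex latitude is φ_max = arccos|n̂_z| ≈ 84.4°.

≈ -84°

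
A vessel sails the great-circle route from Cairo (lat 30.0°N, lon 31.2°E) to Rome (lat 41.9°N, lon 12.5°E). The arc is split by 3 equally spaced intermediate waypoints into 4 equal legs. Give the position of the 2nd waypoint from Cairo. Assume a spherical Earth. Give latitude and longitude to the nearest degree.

Write both endpoints as unit vectors p₁, p₂ with components (cos φ cos λ, cos φ sin λ, sin φ).
The central angle between the endpoints is δ = arccos(p₁·p₂) ≈ 0.335 rad (19.2°).
Interpolate at f = 2/4 with slerp weights a = sin((1−f)δ)/sin δ ≈ 0.507, b = sin(fδ)/sin δ ≈ 0.507.
p = a·p₁ + b·p₂ ≈ (0.744, 0.309, 0.592); φ = arcsin(p_z) ≈ 36.31°, λ = atan2(p_y, p_x) ≈ 22.56°.

≈ lat 36°N, lon 23°E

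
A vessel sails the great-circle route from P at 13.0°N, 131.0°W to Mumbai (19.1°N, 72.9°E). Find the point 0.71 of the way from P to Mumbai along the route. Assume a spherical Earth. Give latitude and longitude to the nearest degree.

≈ 47°N, 109°E

Write both endpoints as unit vectors p₁, p₂ with components (cos φ cos λ, cos φ sin λ, sin φ).
The central angle between the endpoints is δ = arccos(p₁·p₂) ≈ 2.447 rad (140.2°).
Interpolate at f = 0.71 with slerp weights a = sin((1−f)δ)/sin δ ≈ 1.018, b = sin(fδ)/sin δ ≈ 1.540.
p = a·p₁ + b·p₂ ≈ (-0.223, 0.643, 0.733); φ = arcsin(p_z) ≈ 47.13°, λ = atan2(p_y, p_x) ≈ 109.09°.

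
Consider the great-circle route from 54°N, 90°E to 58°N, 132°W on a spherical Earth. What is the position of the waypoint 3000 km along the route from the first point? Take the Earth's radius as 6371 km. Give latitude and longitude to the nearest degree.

≈ 75°N, 134°E

Write both endpoints as unit vectors p₁, p₂ with components (cos φ cos λ, cos φ sin λ, sin φ).
The central angle between the endpoints is δ = arccos(p₁·p₂) ≈ 1.099 rad (63.0°). The total great-circle distance is δ·R ≈ 1.099 × 6371 ≈ 7001 km, so the target fraction is f = 3000/7001 ≈ 0.429.
Interpolate at f ≈ 0.429 with slerp weights a = sin((1−f)δ)/sin δ ≈ 0.660, b = sin(fδ)/sin δ ≈ 0.509.
p = a·p₁ + b·p₂ ≈ (-0.181, 0.187, 0.966); φ = arcsin(p_z) ≈ 74.93°, λ = atan2(p_y, p_x) ≈ 133.98°.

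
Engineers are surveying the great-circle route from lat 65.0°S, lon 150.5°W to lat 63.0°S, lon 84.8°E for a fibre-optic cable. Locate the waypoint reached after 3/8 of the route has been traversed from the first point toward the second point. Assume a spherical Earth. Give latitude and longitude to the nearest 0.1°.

≈ lat 76.5°S, lon 168.4°E

Write both endpoints as unit vectors p₁, p₂ with components (cos φ cos λ, cos φ sin λ, sin φ).
The central angle between the endpoints is δ = arccos(p₁·p₂) ≈ 0.798 rad (45.7°).
Interpolate at f = 3/8 with slerp weights a = sin((1−f)δ)/sin δ ≈ 0.668, b = sin(fδ)/sin δ ≈ 0.412.
p = a·p₁ + b·p₂ ≈ (-0.229, 0.047, -0.972); φ = arcsin(p_z) ≈ -76.49°, λ = atan2(p_y, p_x) ≈ 168.36°.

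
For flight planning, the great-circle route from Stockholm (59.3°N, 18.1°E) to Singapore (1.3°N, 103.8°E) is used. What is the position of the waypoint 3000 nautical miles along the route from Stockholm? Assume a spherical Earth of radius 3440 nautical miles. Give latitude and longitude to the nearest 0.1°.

≈ (32.2°N, 82.7°E)

Write both endpoints as unit vectors p₁, p₂ with components (cos φ cos λ, cos φ sin λ, sin φ).
The central angle between the endpoints is δ = arccos(p₁·p₂) ≈ 1.513 rad (86.7°). The total great-circle distance is δ·R ≈ 1.513 × 3440 ≈ 5205 nmi, so the target fraction is f = 3000/5205 ≈ 0.576.
Interpolate at f ≈ 0.576 with slerp weights a = sin((1−f)δ)/sin δ ≈ 0.599, b = sin(fδ)/sin δ ≈ 0.767.
p = a·p₁ + b·p₂ ≈ (0.108, 0.840, 0.532); φ = arcsin(p_z) ≈ 32.17°, λ = atan2(p_y, p_x) ≈ 82.69°.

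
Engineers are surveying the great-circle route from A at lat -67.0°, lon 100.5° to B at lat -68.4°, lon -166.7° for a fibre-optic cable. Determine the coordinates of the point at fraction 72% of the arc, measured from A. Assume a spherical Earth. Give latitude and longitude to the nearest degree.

≈ lat -73°, lon 170°

Convert each endpoint to a unit vector on the sphere (x = cos φ cos λ, y = cos φ sin λ, z = sin φ).
The central angle between the endpoints is δ = arccos(p₁·p₂) ≈ 0.557 rad (31.9°).
Interpolate at f = 0.72 with slerp weights a = sin((1−f)δ)/sin δ ≈ 0.294, b = sin(fδ)/sin δ ≈ 0.738.
p = a·p₁ + b·p₂ ≈ (-0.285, 0.050, -0.957); φ = arcsin(p_z) ≈ -73.15°, λ = atan2(p_y, p_x) ≈ 170.00°.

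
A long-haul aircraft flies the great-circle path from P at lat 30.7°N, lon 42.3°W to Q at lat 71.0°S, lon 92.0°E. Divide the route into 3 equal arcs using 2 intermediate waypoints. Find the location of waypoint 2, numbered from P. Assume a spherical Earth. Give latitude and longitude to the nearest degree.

The haversine formula gives a central angle δ ≈ 2.316 rad (132.7°) between the endpoints.
Interpolate at f = 2/3 with slerp weights a = sin((1−f)δ)/sin δ ≈ 0.949, b = sin(fδ)/sin δ ≈ 1.360.
p = a·p₁ + b·p₂ ≈ (0.588, -0.107, -0.802); φ = arcsin(p_z) ≈ -53.28°, λ = atan2(p_y, p_x) ≈ -10.29°.

≈ lat 53°S, lon 10°W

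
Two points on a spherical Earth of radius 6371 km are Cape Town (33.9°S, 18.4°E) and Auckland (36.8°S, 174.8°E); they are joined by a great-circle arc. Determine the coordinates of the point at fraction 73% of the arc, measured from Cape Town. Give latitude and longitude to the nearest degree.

≈ 62°S, 154°E

From cos δ = sin φ₁ sin φ₂ + cos φ₁ cos φ₂ cos Δλ, the central angle is δ ≈ 1.849 rad (106.0°).
Interpolate at f = 0.73 with slerp weights a = sin((1−f)δ)/sin δ ≈ 0.498, b = sin(fδ)/sin δ ≈ 1.015.
p = a·p₁ + b·p₂ ≈ (-0.417, 0.204, -0.886); φ = arcsin(p_z) ≈ -62.33°, λ = atan2(p_y, p_x) ≈ 153.92°.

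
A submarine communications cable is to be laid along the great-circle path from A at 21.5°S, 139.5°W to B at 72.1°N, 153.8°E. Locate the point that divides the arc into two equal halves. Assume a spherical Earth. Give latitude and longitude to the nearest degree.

≈ 28°N, 155°W

The haversine formula gives a central angle δ ≈ 1.809 rad (103.6°) between the endpoints.
Interpolate at f = 1/2 with slerp weights a = sin((1−f)δ)/sin δ ≈ 0.809, b = sin(fδ)/sin δ ≈ 0.809.
p = a·p₁ + b·p₂ ≈ (-0.795, -0.379, 0.473); φ = arcsin(p_z) ≈ 28.24°, λ = atan2(p_y, p_x) ≈ -154.52°.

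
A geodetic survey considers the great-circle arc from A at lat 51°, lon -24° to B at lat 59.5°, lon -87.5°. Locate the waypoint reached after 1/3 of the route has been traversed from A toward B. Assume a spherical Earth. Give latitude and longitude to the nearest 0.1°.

≈ lat 57.3°, lon -41.3°

Write both endpoints as unit vectors p₁, p₂ with components (cos φ cos λ, cos φ sin λ, sin φ).
The central angle between the endpoints is δ = arccos(p₁·p₂) ≈ 0.623 rad (35.7°).
Interpolate at f = 1/3 with slerp weights a = sin((1−f)δ)/sin δ ≈ 0.692, b = sin(fδ)/sin δ ≈ 0.353.
p = a·p₁ + b·p₂ ≈ (0.405, -0.356, 0.842); φ = arcsin(p_z) ≈ 57.34°, λ = atan2(p_y, p_x) ≈ -41.30°.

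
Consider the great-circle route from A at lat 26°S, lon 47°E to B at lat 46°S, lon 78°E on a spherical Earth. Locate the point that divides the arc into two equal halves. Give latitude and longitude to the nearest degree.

Convert each endpoint to a unit vector on the sphere (x = cos φ cos λ, y = cos φ sin λ, z = sin φ).
The central angle between the endpoints is δ = arccos(p₁·p₂) ≈ 0.554 rad (31.7°).
Interpolate at f = 1/2 with slerp weights a = sin((1−f)δ)/sin δ ≈ 0.520, b = sin(fδ)/sin δ ≈ 0.520.
p = a·p₁ + b·p₂ ≈ (0.394, 0.695, -0.602); φ = arcsin(p_z) ≈ -37.00°, λ = atan2(p_y, p_x) ≈ 60.47°.

≈ lat 37°S, lon 60°E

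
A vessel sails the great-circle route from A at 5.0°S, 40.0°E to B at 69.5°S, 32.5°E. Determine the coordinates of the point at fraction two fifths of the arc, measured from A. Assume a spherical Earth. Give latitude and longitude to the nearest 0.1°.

≈ 30.8°S, 38.5°E

Convert each endpoint to a unit vector on the sphere (x = cos φ cos λ, y = cos φ sin λ, z = sin φ).
The central angle between the endpoints is δ = arccos(p₁·p₂) ≈ 1.129 rad (64.7°).
Interpolate at f = 2/5 with slerp weights a = sin((1−f)δ)/sin δ ≈ 0.693, b = sin(fδ)/sin δ ≈ 0.483.
p = a·p₁ + b·p₂ ≈ (0.672, 0.535, -0.513); φ = arcsin(p_z) ≈ -30.84°, λ = atan2(p_y, p_x) ≈ 38.53°.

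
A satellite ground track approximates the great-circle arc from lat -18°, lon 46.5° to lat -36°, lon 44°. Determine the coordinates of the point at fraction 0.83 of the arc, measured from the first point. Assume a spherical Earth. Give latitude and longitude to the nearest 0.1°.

≈ lat -32.9°, lon 44.5°

The haversine formula gives a central angle δ ≈ 0.317 rad (18.1°) between the endpoints.
Interpolate at f = 0.83 with slerp weights a = sin((1−f)δ)/sin δ ≈ 0.173, b = sin(fδ)/sin δ ≈ 0.834.
p = a·p₁ + b·p₂ ≈ (0.599, 0.588, -0.544); φ = arcsin(p_z) ≈ -32.94°, λ = atan2(p_y, p_x) ≈ 44.49°.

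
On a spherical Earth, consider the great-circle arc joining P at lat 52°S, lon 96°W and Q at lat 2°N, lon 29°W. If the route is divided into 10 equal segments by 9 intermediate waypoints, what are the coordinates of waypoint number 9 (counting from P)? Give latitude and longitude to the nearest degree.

≈ lat 4°S, lon 34°W

From cos δ = sin φ₁ sin φ₂ + cos φ₁ cos φ₂ cos Δλ, the central angle is δ ≈ 1.356 rad (77.7°).
Interpolate at f = 9/10 with slerp weights a = sin((1−f)δ)/sin δ ≈ 0.138, b = sin(fδ)/sin δ ≈ 0.961.
p = a·p₁ + b·p₂ ≈ (0.831, -0.551, -0.075); φ = arcsin(p_z) ≈ -4.33°, λ = atan2(p_y, p_x) ≈ -33.51°.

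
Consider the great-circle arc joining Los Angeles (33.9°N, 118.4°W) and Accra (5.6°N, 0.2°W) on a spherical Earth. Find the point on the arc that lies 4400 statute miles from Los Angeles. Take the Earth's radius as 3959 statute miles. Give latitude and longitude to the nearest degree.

≈ 31°N, 41°W

The haversine formula gives a central angle δ ≈ 1.913 rad (109.6°) between the endpoints. The total great-circle distance is δ·R ≈ 1.913 × 3959 ≈ 7575 mi, so the target fraction is f = 4400/7575 ≈ 0.581.
Interpolate at f ≈ 0.581 with slerp weights a = sin((1−f)δ)/sin δ ≈ 0.763, b = sin(fδ)/sin δ ≈ 0.952.
p = a·p₁ + b·p₂ ≈ (0.646, -0.560, 0.518); φ = arcsin(p_z) ≈ 31.23°, λ = atan2(p_y, p_x) ≈ -40.95°.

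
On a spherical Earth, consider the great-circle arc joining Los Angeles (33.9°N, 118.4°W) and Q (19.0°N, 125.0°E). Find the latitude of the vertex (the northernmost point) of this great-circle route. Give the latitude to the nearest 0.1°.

≈ 44.6°N

The great circle lies in the plane with unit normal n̂ = (p₁ × p₂)/|p₁ × p₂|.
Here n̂_z ≈ -0.712; the vertex latitude is φ_max = arccos|n̂_z| ≈ 44.6°.
Check via Clairaut: cos φ_max = |cos φ₁| · sin C = cos(33.9°)·sin(59.1°) ≈ 0.712, again giving ≈ 44.6°.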